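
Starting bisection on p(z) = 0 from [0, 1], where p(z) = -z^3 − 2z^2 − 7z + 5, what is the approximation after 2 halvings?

m = 0.5, p(m) = 0.875 (+); new bracket [0.5, 1]
m = 0.75, p(m) = -1.796875 (−); new bracket [0.5, 0.75]

0.75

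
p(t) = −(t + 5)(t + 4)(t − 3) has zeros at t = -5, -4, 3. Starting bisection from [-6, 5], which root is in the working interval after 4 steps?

m = -0.5, p(m) = 55.125 (+); new bracket [-0.5, 5]
m = 2.25, p(m) = 33.984375 (+); new bracket [2.25, 5]
m = 3.625, p(m) = -41.103516 (−); new bracket [2.25, 3.625]
m = 2.9375, p(m) = 3.4417 (+); new bracket [2.9375, 3.625]

3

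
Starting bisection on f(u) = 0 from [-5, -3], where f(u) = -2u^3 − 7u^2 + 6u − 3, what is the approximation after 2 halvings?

-4.5

u = -4 gives f = -11, negative; keep [-5, -4]
u = -4.5 gives f = 10.5, positive; keep [-4.5, -4]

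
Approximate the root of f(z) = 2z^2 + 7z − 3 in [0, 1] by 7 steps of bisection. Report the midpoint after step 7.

z = 0.5 gives f = 1, positive; keep [0, 0.5]
z = 0.25 gives f = -1.125, negative; keep [0.25, 0.5]
z = 0.375 gives f = -0.09375, negative; keep [0.375, 0.5]
z = 0.4375 gives f = 0.4453, positive; keep [0.375, 0.4375]
z = 0.40625 gives f = 0.1738, positive; keep [0.375, 0.40625]
z = 0.390625 gives f = 0.0396, positive; keep [0.375, 0.390625]
z = 0.3828125 gives f = -0.0272, negative; keep [0.3828125, 0.390625]

0.3828125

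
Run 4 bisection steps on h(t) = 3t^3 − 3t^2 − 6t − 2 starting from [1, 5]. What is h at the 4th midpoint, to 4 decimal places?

3.4844

t = 3 gives h = 34, positive; keep [1, 3]
t = 2 gives h = -2, negative; keep [2, 3]
t = 2.5 gives h = 11.125, positive; keep [2, 2.5]
t = 2.25 gives h = 3.4844, positive; keep [2, 2.25]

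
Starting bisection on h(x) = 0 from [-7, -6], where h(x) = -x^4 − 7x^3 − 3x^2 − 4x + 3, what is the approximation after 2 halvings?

x = -6.5 gives h = 39.5625, positive; keep [-7, -6.5]
x = -6.75 gives h = -29.800781, negative; keep [-6.75, -6.5]

-6.75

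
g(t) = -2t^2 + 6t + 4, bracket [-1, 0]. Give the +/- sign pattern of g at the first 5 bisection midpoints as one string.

t = -0.5 gives g = 0.5, positive; keep [-1, -0.5]
t = -0.75 gives g = -1.625, negative; keep [-0.75, -0.5]
t = -0.625 gives g = -0.53125, negative; keep [-0.625, -0.5]
t = -0.5625 gives g = -0.0078, negative; keep [-0.5625, -0.5]
t = -0.53125 gives g = 0.248, positive; keep [-0.5625, -0.53125]

+---+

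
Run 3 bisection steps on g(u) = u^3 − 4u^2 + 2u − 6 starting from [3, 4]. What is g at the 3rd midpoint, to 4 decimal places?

-0.1270

midpoint 3.5: g = -5.125 < 0 → [3.5, 4]
midpoint 3.75: g = -2.015625 < 0 → [3.75, 4]
midpoint 3.875: g = -0.126953 < 0 → [3.875, 4]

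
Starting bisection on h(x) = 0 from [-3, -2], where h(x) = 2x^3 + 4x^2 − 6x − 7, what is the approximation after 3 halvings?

-2.625

m = -2.5, h(m) = 1.75 (+); new bracket [-3, -2.5]
m = -2.75, h(m) = -1.84375 (−); new bracket [-2.75, -2.5]
m = -2.625, h(m) = 0.136719 (+); new bracket [-2.75, -2.625]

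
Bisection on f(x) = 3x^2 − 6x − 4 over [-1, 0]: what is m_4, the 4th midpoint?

m = -0.5, f(m) = -0.25 (−); new bracket [-1, -0.5]
m = -0.75, f(m) = 2.1875 (+); new bracket [-0.75, -0.5]
m = -0.625, f(m) = 0.921875 (+); new bracket [-0.625, -0.5]
m = -0.5625, f(m) = 0.3242 (+); new bracket [-0.5625, -0.5]

-0.5625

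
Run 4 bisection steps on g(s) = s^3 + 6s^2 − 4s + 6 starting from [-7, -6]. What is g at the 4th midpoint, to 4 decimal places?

2.0032

s = -6.5 gives g = 10.875, positive; keep [-7, -6.5]
s = -6.75 gives g = -1.171875, negative; keep [-6.75, -6.5]
s = -6.625 gives g = 5.068359, positive; keep [-6.75, -6.625]
s = -6.6875 gives g = 2.0032, positive; keep [-6.75, -6.6875]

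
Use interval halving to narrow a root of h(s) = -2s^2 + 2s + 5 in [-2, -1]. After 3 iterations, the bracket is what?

m = -1.5, h(m) = -2.5 (−); new bracket [-1.5, -1]
m = -1.25, h(m) = -0.625 (−); new bracket [-1.25, -1]
m = -1.125, h(m) = 0.21875 (+); new bracket [-1.25, -1.125]

[-1.25, -1.125]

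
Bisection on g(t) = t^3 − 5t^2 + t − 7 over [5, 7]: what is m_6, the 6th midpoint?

5.09375

midpoint 6: g = 35 > 0 → [5, 6]
midpoint 5.5: g = 13.625 > 0 → [5, 5.5]
midpoint 5.25: g = 5.140625 > 0 → [5, 5.25]
midpoint 5.125: g = 1.4082 > 0 → [5, 5.125]
midpoint 5.0625: g = -0.3357 < 0 → [5.0625, 5.125]
midpoint 5.09375: g = 0.5262 > 0 → [5.0625, 5.09375]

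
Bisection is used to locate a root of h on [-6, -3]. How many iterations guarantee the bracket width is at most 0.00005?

Width after n steps is 3/2^n. Need 2^n ≥ 3/0.00005 = 60000.
2^15 = 32768 < 60000 ≤ 2^16 = 65536, so n = 16.

16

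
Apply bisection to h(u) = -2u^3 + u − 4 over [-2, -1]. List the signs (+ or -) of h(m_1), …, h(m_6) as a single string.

h(-1.5) = 1.25 > 0, so the root lies in [-1.5, -1]
h(-1.25) = -1.34375 < 0, so the root lies in [-1.5, -1.25]
h(-1.375) = -0.175781 < 0, so the root lies in [-1.5, -1.375]
h(-1.4375) = 0.5034 > 0, so the root lies in [-1.4375, -1.375]
h(-1.40625) = 0.1556 > 0, so the root lies in [-1.40625, -1.375]
h(-1.390625) = -0.0121 < 0, so the root lies in [-1.40625, -1.390625]

+--++-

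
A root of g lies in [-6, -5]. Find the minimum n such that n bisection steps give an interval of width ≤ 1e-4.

14

Width after n steps is 1/2^n. Need 2^n ≥ 1/1e-4 = 10000.
2^13 = 8192 < 10000 ≤ 2^14 = 16384, so n = 14.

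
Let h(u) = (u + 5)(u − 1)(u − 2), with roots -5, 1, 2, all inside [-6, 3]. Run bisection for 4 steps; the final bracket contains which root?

u = -1.5 gives h = 30.625, positive; keep [-6, -1.5]
u = -3.75 gives h = 34.140625, positive; keep [-6, -3.75]
u = -4.875 gives h = 5.048828, positive; keep [-6, -4.875]
u = -5.4375 gives h = -20.947, negative; keep [-5.4375, -4.875]

-5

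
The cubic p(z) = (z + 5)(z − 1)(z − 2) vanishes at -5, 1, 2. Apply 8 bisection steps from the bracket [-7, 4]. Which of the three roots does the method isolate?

z = -1.5 gives p = 30.625, positive; keep [-7, -1.5]
z = -4.25 gives p = 24.609375, positive; keep [-7, -4.25]
z = -5.625 gives p = -31.572266, negative; keep [-5.625, -4.25]
z = -4.9375 gives p = 2.5745, positive; keep [-5.625, -4.9375]
z = -5.28125 gives p = -12.8631, negative; keep [-5.28125, -4.9375]
z = -5.109375 gives p = -4.7506, negative; keep [-5.109375, -4.9375]
z = -5.0234375 gives p = -0.9915, negative; keep [-5.0234375, -4.9375]
z = -4.98046875 gives p = 0.8154, positive; keep [-5.0234375, -4.98046875]

-5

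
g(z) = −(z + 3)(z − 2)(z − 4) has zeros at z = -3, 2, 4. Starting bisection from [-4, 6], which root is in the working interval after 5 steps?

-3

midpoint 1: g = -12 < 0 → [-4, 1]
midpoint -1.5: g = -28.875 < 0 → [-4, -1.5]
midpoint -2.75: g = -8.015625 < 0 → [-4, -2.75]
midpoint -3.375: g = 14.8652 > 0 → [-3.375, -2.75]
midpoint -3.0625: g = 2.2346 > 0 → [-3.0625, -2.75]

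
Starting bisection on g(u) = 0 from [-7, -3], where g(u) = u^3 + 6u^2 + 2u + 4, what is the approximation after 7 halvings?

u = -5 gives g = 19, positive; keep [-7, -5]
u = -6 gives g = -8, negative; keep [-6, -5]
u = -5.5 gives g = 8.125, positive; keep [-6, -5.5]
u = -5.75 gives g = 0.7656, positive; keep [-6, -5.75]
u = -5.875 gives g = -3.4355, negative; keep [-5.875, -5.75]
u = -5.8125 gives g = -1.2903, negative; keep [-5.8125, -5.75]
u = -5.78125 gives g = -0.2513, negative; keep [-5.78125, -5.75]

-5.78125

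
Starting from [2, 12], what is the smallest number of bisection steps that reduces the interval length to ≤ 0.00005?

18

Width after n steps is 10/2^n. Need 2^n ≥ 10/0.00005 = 200000.
2^17 = 131072 < 200000 ≤ 2^18 = 262144, so n = 18.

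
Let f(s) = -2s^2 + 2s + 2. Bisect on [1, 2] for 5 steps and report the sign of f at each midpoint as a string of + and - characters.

+--++

s = 1.5 gives f = 0.5, positive; keep [1.5, 2]
s = 1.75 gives f = -0.625, negative; keep [1.5, 1.75]
s = 1.625 gives f = -0.03125, negative; keep [1.5, 1.625]
s = 1.5625 gives f = 0.2422, positive; keep [1.5625, 1.625]
s = 1.59375 gives f = 0.1074, positive; keep [1.59375, 1.625]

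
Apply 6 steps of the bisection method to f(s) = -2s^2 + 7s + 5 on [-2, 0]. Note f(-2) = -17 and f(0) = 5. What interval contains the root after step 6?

[-0.625, -0.59375]

s = -1 gives f = -4, negative; keep [-1, 0]
s = -0.5 gives f = 1, positive; keep [-1, -0.5]
s = -0.75 gives f = -1.375, negative; keep [-0.75, -0.5]
s = -0.625 gives f = -0.1562, negative; keep [-0.625, -0.5]
s = -0.5625 gives f = 0.4297, positive; keep [-0.625, -0.5625]
s = -0.59375 gives f = 0.1387, positive; keep [-0.625, -0.59375]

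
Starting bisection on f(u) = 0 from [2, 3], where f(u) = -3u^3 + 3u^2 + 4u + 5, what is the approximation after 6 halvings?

2.046875

midpoint 2.5: f = -13.125 < 0 → [2, 2.5]
midpoint 2.25: f = -4.984375 < 0 → [2, 2.25]
midpoint 2.125: f = -1.740234 < 0 → [2, 2.125]
midpoint 2.0625: f = -0.3093 < 0 → [2, 2.0625]
midpoint 2.03125: f = 0.3603 > 0 → [2.03125, 2.0625]
midpoint 2.046875: f = 0.0292 > 0 → [2.046875, 2.0625]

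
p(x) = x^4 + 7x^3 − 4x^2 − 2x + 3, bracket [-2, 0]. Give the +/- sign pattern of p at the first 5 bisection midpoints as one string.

m = -1, p(m) = -5 (−); new bracket [-1, 0]
m = -0.5, p(m) = 2.1875 (+); new bracket [-1, -0.5]
m = -0.75, p(m) = -0.386719 (−); new bracket [-0.75, -0.5]
m = -0.625, p(m) = 1.1311 (+); new bracket [-0.75, -0.625]
m = -0.6875, p(m) = 0.4331 (+); new bracket [-0.75, -0.6875]

-+-++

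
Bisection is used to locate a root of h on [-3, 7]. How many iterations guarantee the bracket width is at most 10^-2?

10

Width after n steps is 10/2^n. Need 2^n ≥ 10/10^-2 = 1000.
2^9 = 512 < 1000 ≤ 2^10 = 1024, so n = 10.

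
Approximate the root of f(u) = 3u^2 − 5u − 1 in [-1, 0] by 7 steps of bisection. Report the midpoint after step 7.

m = -0.5, f(m) = 2.25 (+); new bracket [-0.5, 0]
m = -0.25, f(m) = 0.4375 (+); new bracket [-0.25, 0]
m = -0.125, f(m) = -0.328125 (−); new bracket [-0.25, -0.125]
m = -0.1875, f(m) = 0.043 (+); new bracket [-0.1875, -0.125]
m = -0.15625, f(m) = -0.1455 (−); new bracket [-0.1875, -0.15625]
m = -0.171875, f(m) = -0.052 (−); new bracket [-0.1875, -0.171875]
m = -0.1796875, f(m) = -0.0047 (−); new bracket [-0.1875, -0.1796875]

-0.1796875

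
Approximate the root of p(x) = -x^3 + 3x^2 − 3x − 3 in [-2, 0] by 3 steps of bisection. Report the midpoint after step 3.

p(-1) = 4 > 0, so the root lies in [-1, 0]
p(-0.5) = -0.625 < 0, so the root lies in [-1, -0.5]
p(-0.75) = 1.359375 > 0, so the root lies in [-0.75, -0.5]

-0.75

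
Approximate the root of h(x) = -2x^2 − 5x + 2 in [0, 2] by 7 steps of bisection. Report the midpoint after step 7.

0.359375

h(1) = -5 < 0, so the root lies in [0, 1]
h(0.5) = -1 < 0, so the root lies in [0, 0.5]
h(0.25) = 0.625 > 0, so the root lies in [0.25, 0.5]
h(0.375) = -0.1562 < 0, so the root lies in [0.25, 0.375]
h(0.3125) = 0.2422 > 0, so the root lies in [0.3125, 0.375]
h(0.34375) = 0.0449 > 0, so the root lies in [0.34375, 0.375]
h(0.359375) = -0.0552 < 0, so the root lies in [0.34375, 0.359375]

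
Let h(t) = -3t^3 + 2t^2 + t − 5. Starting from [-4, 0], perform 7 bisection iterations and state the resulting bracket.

t = -2 gives h = 25, positive; keep [-2, 0]
t = -1 gives h = -1, negative; keep [-2, -1]
t = -1.5 gives h = 8.125, positive; keep [-1.5, -1]
t = -1.25 gives h = 2.7344, positive; keep [-1.25, -1]
t = -1.125 gives h = 0.6777, positive; keep [-1.125, -1]
t = -1.0625 gives h = -0.2063, negative; keep [-1.125, -1.0625]
t = -1.09375 gives h = 0.2242, positive; keep [-1.09375, -1.0625]

[-1.09375, -1.0625]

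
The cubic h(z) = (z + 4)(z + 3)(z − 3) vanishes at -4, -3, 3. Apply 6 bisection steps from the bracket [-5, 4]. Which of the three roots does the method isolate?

midpoint -0.5: h = -30.625 < 0 → [-0.5, 4]
midpoint 1.75: h = -34.140625 < 0 → [1.75, 4]
midpoint 2.875: h = -5.048828 < 0 → [2.875, 4]
midpoint 3.4375: h = 20.947 > 0 → [2.875, 3.4375]
midpoint 3.15625: h = 6.8837 > 0 → [2.875, 3.15625]
midpoint 3.015625: h = 0.6594 > 0 → [2.875, 3.015625]

3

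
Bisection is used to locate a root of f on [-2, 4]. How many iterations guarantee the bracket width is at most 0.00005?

17

Width after n steps is 6/2^n. Need 2^n ≥ 6/0.00005 = 120000.
2^16 = 65536 < 120000 ≤ 2^17 = 131072, so n = 17.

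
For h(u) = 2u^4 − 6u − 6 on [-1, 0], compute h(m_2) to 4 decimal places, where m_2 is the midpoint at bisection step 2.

m = -0.5, h(m) = -2.875 (−); new bracket [-1, -0.5]
m = -0.75, h(m) = -0.867188 (−); new bracket [-1, -0.75]

-0.8672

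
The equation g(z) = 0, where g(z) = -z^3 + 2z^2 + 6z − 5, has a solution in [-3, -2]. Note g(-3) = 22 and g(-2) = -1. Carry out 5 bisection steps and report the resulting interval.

midpoint -2.5: g = 8.125 > 0 → [-2.5, -2]
midpoint -2.25: g = 3.015625 > 0 → [-2.25, -2]
midpoint -2.125: g = 0.876953 > 0 → [-2.125, -2]
midpoint -2.0625: g = -0.0935 < 0 → [-2.125, -2.0625]
midpoint -2.09375: g = 0.3836 > 0 → [-2.09375, -2.0625]

[-2.09375, -2.0625]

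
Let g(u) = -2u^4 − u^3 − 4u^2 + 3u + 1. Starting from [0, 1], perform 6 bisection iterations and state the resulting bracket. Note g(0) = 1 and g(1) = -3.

[0.734375, 0.75]

g(0.5) = 1.25 > 0, so the root lies in [0.5, 1]
g(0.75) = -0.054688 < 0, so the root lies in [0.5, 0.75]
g(0.625) = 0.763184 > 0, so the root lies in [0.625, 0.75]
g(0.6875) = 0.4001 > 0, so the root lies in [0.6875, 0.75]
g(0.71875) = 0.1848 > 0, so the root lies in [0.71875, 0.75]
g(0.734375) = 0.0681 > 0, so the root lies in [0.734375, 0.75]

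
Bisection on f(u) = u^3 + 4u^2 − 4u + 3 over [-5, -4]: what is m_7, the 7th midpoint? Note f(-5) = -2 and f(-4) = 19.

-4.9296875

m = -4.5, f(m) = 10.875 (+); new bracket [-5, -4.5]
m = -4.75, f(m) = 5.078125 (+); new bracket [-5, -4.75]
m = -4.875, f(m) = 1.705078 (+); new bracket [-5, -4.875]
m = -4.9375, f(m) = -0.1052 (−); new bracket [-4.9375, -4.875]
m = -4.90625, f(m) = 0.8104 (+); new bracket [-4.9375, -4.90625]
m = -4.921875, f(m) = 0.3552 (+); new bracket [-4.9375, -4.921875]
m = -4.9296875, f(m) = 0.1257 (+); new bracket [-4.9375, -4.9296875]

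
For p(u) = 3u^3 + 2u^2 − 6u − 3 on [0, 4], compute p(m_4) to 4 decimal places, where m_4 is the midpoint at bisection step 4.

-1.5156

midpoint 2: p = 17 > 0 → [0, 2]
midpoint 1: p = -4 < 0 → [1, 2]
midpoint 1.5: p = 2.625 > 0 → [1, 1.5]
midpoint 1.25: p = -1.5156 < 0 → [1.25, 1.5]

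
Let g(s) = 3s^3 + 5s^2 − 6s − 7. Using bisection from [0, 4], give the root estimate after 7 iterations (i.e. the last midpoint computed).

s = 2 gives g = 25, positive; keep [0, 2]
s = 1 gives g = -5, negative; keep [1, 2]
s = 1.5 gives g = 5.375, positive; keep [1, 1.5]
s = 1.25 gives g = -0.8281, negative; keep [1.25, 1.5]
s = 1.375 gives g = 2.002, positive; keep [1.25, 1.375]
s = 1.3125 gives g = 0.5212, positive; keep [1.25, 1.3125]
s = 1.28125 gives g = -0.1696, negative; keep [1.28125, 1.3125]

1.28125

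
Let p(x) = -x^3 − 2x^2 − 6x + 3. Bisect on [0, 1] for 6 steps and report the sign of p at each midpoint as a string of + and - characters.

x = 0.5 gives p = -0.625, negative; keep [0, 0.5]
x = 0.25 gives p = 1.359375, positive; keep [0.25, 0.5]
x = 0.375 gives p = 0.416016, positive; keep [0.375, 0.5]
x = 0.4375 gives p = -0.0916, negative; keep [0.375, 0.4375]
x = 0.40625 gives p = 0.1654, positive; keep [0.40625, 0.4375]
x = 0.421875 gives p = 0.0377, positive; keep [0.421875, 0.4375]

-++-++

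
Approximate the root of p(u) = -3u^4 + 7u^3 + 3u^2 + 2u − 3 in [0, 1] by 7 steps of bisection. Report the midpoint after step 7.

0.5546875

midpoint 0.5: p = -0.5625 < 0 → [0.5, 1]
midpoint 0.75: p = 2.191406 > 0 → [0.5, 0.75]
midpoint 0.625: p = 0.673096 > 0 → [0.5, 0.625]
midpoint 0.5625: p = 0.0197 > 0 → [0.5, 0.5625]
midpoint 0.53125: p = -0.2802 < 0 → [0.53125, 0.5625]
midpoint 0.546875: p = -0.1325 < 0 → [0.546875, 0.5625]
midpoint 0.5546875: p = -0.0569 < 0 → [0.5546875, 0.5625]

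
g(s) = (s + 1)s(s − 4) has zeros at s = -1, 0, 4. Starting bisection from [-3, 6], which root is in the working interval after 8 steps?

m = 1.5, g(m) = -9.375 (−); new bracket [1.5, 6]
m = 3.75, g(m) = -4.453125 (−); new bracket [3.75, 6]
m = 4.875, g(m) = 25.060547 (+); new bracket [3.75, 4.875]
m = 4.3125, g(m) = 7.1594 (+); new bracket [3.75, 4.3125]
m = 4.03125, g(m) = 0.6338 (+); new bracket [3.75, 4.03125]
m = 3.890625, g(m) = -2.0811 (−); new bracket [3.890625, 4.03125]
m = 3.9609375, g(m) = -0.7676 (−); new bracket [3.9609375, 4.03125]
m = 3.99609375, g(m) = -0.078 (−); new bracket [3.99609375, 4.03125]

4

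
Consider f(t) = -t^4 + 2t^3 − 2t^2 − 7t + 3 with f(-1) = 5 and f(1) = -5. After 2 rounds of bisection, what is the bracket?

f(0) = 3 > 0, so the root lies in [0, 1]
f(0.5) = -0.8125 < 0, so the root lies in [0, 0.5]

[0, 0.5]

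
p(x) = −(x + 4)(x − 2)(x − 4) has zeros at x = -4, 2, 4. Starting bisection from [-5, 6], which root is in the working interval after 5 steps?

-4

p(0.5) = -23.625 < 0, so the root lies in [-5, 0.5]
p(-2.25) = -46.484375 < 0, so the root lies in [-5, -2.25]
p(-3.625) = -16.083984 < 0, so the root lies in [-5, -3.625]
p(-4.3125) = 16.3977 > 0, so the root lies in [-4.3125, -3.625]
p(-3.96875) = -1.4864 < 0, so the root lies in [-4.3125, -3.96875]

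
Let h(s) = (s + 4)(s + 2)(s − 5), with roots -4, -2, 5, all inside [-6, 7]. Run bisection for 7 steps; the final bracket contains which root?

5

s = 0.5 gives h = -50.625, negative; keep [0.5, 7]
s = 3.75 gives h = -55.703125, negative; keep [3.75, 7]
s = 5.375 gives h = 25.927734, positive; keep [3.75, 5.375]
s = 4.5625 gives h = -24.5837, negative; keep [4.5625, 5.375]
s = 4.96875 gives h = -1.9532, negative; keep [4.96875, 5.375]
s = 5.171875 gives h = 11.3059, positive; keep [4.96875, 5.171875]
s = 5.0703125 gives h = 4.5091, positive; keep [4.96875, 5.0703125]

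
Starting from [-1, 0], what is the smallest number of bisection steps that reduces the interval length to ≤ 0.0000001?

Width after n steps is 1/2^n. Need 2^n ≥ 1/0.0000001 = 10000000.
2^23 = 8388608 < 10000000 ≤ 2^24 = 16777216, so n = 24.

24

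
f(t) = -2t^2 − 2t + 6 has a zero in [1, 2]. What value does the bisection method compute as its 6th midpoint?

1.296875

midpoint 1.5: f = -1.5 < 0 → [1, 1.5]
midpoint 1.25: f = 0.375 > 0 → [1.25, 1.5]
midpoint 1.375: f = -0.53125 < 0 → [1.25, 1.375]
midpoint 1.3125: f = -0.0703 < 0 → [1.25, 1.3125]
midpoint 1.28125: f = 0.1543 > 0 → [1.28125, 1.3125]
midpoint 1.296875: f = 0.0425 > 0 → [1.296875, 1.3125]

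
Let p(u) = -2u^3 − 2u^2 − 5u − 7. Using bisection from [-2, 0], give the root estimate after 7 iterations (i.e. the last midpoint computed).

-1.234375

p(-1) = -2 < 0, so the root lies in [-2, -1]
p(-1.5) = 2.75 > 0, so the root lies in [-1.5, -1]
p(-1.25) = 0.03125 > 0, so the root lies in [-1.25, -1]
p(-1.125) = -1.0586 < 0, so the root lies in [-1.25, -1.125]
p(-1.1875) = -0.5337 < 0, so the root lies in [-1.25, -1.1875]
p(-1.21875) = -0.2564 < 0, so the root lies in [-1.25, -1.21875]
p(-1.234375) = -0.1139 < 0, so the root lies in [-1.25, -1.234375]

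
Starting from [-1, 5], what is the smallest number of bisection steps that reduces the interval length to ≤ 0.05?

Width after n steps is 6/2^n. Need 2^n ≥ 6/0.05 = 120.
2^6 = 64 < 120 ≤ 2^7 = 128, so n = 7.

7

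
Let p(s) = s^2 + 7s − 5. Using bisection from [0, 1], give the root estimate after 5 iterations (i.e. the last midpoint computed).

0.65625

m = 0.5, p(m) = -1.25 (−); new bracket [0.5, 1]
m = 0.75, p(m) = 0.8125 (+); new bracket [0.5, 0.75]
m = 0.625, p(m) = -0.234375 (−); new bracket [0.625, 0.75]
m = 0.6875, p(m) = 0.2852 (+); new bracket [0.625, 0.6875]
m = 0.65625, p(m) = 0.0244 (+); new bracket [0.625, 0.65625]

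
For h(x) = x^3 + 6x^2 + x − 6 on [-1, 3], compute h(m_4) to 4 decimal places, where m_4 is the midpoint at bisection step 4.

-1.4531

x = 1 gives h = 2, positive; keep [-1, 1]
x = 0 gives h = -6, negative; keep [0, 1]
x = 0.5 gives h = -3.875, negative; keep [0.5, 1]
x = 0.75 gives h = -1.4531, negative; keep [0.75, 1]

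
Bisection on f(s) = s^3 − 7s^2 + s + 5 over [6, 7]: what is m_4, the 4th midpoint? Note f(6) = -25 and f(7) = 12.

s = 6.5 gives f = -9.625, negative; keep [6.5, 7]
s = 6.75 gives f = 0.359375, positive; keep [6.5, 6.75]
s = 6.625 gives f = -4.833984, negative; keep [6.625, 6.75]
s = 6.6875 gives f = -2.2883, negative; keep [6.6875, 6.75]

6.6875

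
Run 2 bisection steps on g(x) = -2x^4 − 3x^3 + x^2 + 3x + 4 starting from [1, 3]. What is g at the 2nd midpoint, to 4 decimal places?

m = 2, g(m) = -42 (−); new bracket [1, 2]
m = 1.5, g(m) = -9.5 (−); new bracket [1, 1.5]

-9.5000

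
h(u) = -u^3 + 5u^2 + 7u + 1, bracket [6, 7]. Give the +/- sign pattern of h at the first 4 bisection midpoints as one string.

h(6.5) = -16.875 < 0, so the root lies in [6, 6.5]
h(6.25) = -4.078125 < 0, so the root lies in [6, 6.25]
h(6.125) = 1.669922 > 0, so the root lies in [6.125, 6.25]
h(6.1875) = -1.1511 < 0, so the root lies in [6.125, 6.1875]

--+-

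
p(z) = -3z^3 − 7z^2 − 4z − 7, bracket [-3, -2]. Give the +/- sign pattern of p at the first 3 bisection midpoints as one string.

p(-2.5) = 6.125 > 0, so the root lies in [-2.5, -2]
p(-2.25) = 0.734375 > 0, so the root lies in [-2.25, -2]
p(-2.125) = -1.322266 < 0, so the root lies in [-2.25, -2.125]

++-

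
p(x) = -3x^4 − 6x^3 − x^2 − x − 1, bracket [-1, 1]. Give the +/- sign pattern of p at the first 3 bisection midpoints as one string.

m = 0, p(m) = -1 (−); new bracket [-1, 0]
m = -0.5, p(m) = -0.1875 (−); new bracket [-1, -0.5]
m = -0.75, p(m) = 0.769531 (+); new bracket [-0.75, -0.5]

--+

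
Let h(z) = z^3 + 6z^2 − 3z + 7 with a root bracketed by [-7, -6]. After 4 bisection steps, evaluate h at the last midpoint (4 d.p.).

z = -6.5 gives h = 5.375, positive; keep [-7, -6.5]
z = -6.75 gives h = -6.921875, negative; keep [-6.75, -6.5]
z = -6.625 gives h = -0.556641, negative; keep [-6.625, -6.5]
z = -6.5625 gives h = 2.4626, positive; keep [-6.625, -6.5625]

2.4626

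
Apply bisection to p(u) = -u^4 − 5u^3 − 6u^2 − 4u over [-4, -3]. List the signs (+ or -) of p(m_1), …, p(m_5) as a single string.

m = -3.5, p(m) = 4.8125 (+); new bracket [-4, -3.5]
m = -3.75, p(m) = -3.457031 (−); new bracket [-3.75, -3.5]
m = -3.625, p(m) = 1.154053 (+); new bracket [-3.75, -3.625]
m = -3.6875, p(m) = -1.0254 (−); new bracket [-3.6875, -3.625]
m = -3.65625, p(m) = 0.095 (+); new bracket [-3.6875, -3.65625]

+-+-+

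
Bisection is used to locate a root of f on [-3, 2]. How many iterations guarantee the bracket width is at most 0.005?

10

Width after n steps is 5/2^n. Need 2^n ≥ 5/0.005 = 1000.
2^9 = 512 < 1000 ≤ 2^10 = 1024, so n = 10.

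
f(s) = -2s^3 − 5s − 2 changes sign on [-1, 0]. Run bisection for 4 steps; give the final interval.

midpoint -0.5: f = 0.75 > 0 → [-0.5, 0]
midpoint -0.25: f = -0.71875 < 0 → [-0.5, -0.25]
midpoint -0.375: f = -0.019531 < 0 → [-0.5, -0.375]
midpoint -0.4375: f = 0.355 > 0 → [-0.4375, -0.375]

[-0.4375, -0.375]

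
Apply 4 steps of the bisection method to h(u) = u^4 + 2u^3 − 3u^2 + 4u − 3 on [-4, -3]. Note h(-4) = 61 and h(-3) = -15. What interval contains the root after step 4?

[-3.375, -3.3125]

midpoint -3.5: h = 10.5625 > 0 → [-3.5, -3]
midpoint -3.25: h = -4.777344 < 0 → [-3.5, -3.25]
midpoint -3.375: h = 2.187744 > 0 → [-3.375, -3.25]
midpoint -3.3125: h = -1.4626 < 0 → [-3.375, -3.3125]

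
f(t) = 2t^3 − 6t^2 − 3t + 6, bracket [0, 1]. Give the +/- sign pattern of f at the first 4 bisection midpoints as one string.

midpoint 0.5: f = 3.25 > 0 → [0.5, 1]
midpoint 0.75: f = 1.21875 > 0 → [0.75, 1]
midpoint 0.875: f = 0.121094 > 0 → [0.875, 1]
midpoint 0.9375: f = -0.438 < 0 → [0.875, 0.9375]

+++-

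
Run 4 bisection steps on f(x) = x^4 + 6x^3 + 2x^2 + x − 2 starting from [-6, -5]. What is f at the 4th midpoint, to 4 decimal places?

f(-5.5) = -30.1875 < 0, so the root lies in [-6, -5.5]
f(-5.75) = 10.847656 > 0, so the root lies in [-5.75, -5.5]
f(-5.625) = -11.085693 < 0, so the root lies in [-5.75, -5.625]
f(-5.6875) = -0.4851 < 0, so the root lies in [-5.75, -5.6875]

-0.4851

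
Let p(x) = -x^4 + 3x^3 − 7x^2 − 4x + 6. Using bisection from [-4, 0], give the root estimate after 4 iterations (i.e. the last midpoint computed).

-0.75

m = -2, p(m) = -54 (−); new bracket [-2, 0]
m = -1, p(m) = -1 (−); new bracket [-1, 0]
m = -0.5, p(m) = 5.8125 (+); new bracket [-1, -0.5]
m = -0.75, p(m) = 3.4805 (+); new bracket [-1, -0.75]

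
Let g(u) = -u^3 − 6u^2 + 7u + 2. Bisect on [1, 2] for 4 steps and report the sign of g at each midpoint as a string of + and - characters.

u = 1.5 gives g = -4.375, negative; keep [1, 1.5]
u = 1.25 gives g = -0.578125, negative; keep [1, 1.25]
u = 1.125 gives g = 0.857422, positive; keep [1.125, 1.25]
u = 1.1875 gives g = 0.177, positive; keep [1.1875, 1.25]

--++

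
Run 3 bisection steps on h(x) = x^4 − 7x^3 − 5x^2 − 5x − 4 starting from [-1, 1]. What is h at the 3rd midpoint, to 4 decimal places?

0.2070

x = 0 gives h = -4, negative; keep [-1, 0]
x = -0.5 gives h = -1.8125, negative; keep [-1, -0.5]
x = -0.75 gives h = 0.207031, positive; keep [-0.75, -0.5]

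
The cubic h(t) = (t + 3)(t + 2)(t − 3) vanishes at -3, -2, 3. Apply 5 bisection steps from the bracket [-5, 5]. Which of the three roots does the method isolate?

h(0) = -18 < 0, so the root lies in [0, 5]
h(2.5) = -12.375 < 0, so the root lies in [2.5, 5]
h(3.75) = 29.109375 > 0, so the root lies in [2.5, 3.75]
h(3.125) = 3.9238 > 0, so the root lies in [2.5, 3.125]
h(2.8125) = -5.2449 < 0, so the root lies in [2.8125, 3.125]

3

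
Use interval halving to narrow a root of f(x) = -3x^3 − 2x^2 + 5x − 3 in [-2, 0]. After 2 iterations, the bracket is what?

[-2, -1.5]

x = -1 gives f = -7, negative; keep [-2, -1]
x = -1.5 gives f = -4.875, negative; keep [-2, -1.5]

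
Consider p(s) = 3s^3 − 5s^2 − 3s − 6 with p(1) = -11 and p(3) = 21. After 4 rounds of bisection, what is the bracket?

s = 2 gives p = -8, negative; keep [2, 3]
s = 2.5 gives p = 2.125, positive; keep [2, 2.5]
s = 2.25 gives p = -3.890625, negative; keep [2.25, 2.5]
s = 2.375 gives p = -1.1387, negative; keep [2.375, 2.5]

[2.375, 2.5]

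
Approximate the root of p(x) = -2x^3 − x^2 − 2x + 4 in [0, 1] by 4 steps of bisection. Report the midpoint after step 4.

p(0.5) = 2.5 > 0, so the root lies in [0.5, 1]
p(0.75) = 1.09375 > 0, so the root lies in [0.75, 1]
p(0.875) = 0.144531 > 0, so the root lies in [0.875, 1]
p(0.9375) = -0.4019 < 0, so the root lies in [0.875, 0.9375]

0.9375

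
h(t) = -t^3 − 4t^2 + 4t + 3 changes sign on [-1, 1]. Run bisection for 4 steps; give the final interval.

midpoint 0: h = 3 > 0 → [-1, 0]
midpoint -0.5: h = 0.125 > 0 → [-1, -0.5]
midpoint -0.75: h = -1.828125 < 0 → [-0.75, -0.5]
midpoint -0.625: h = -0.8184 < 0 → [-0.625, -0.5]

[-0.625, -0.5]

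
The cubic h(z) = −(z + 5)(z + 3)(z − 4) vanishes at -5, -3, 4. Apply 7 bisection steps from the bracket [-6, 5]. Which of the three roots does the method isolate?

4

midpoint -0.5: h = 50.625 > 0 → [-0.5, 5]
midpoint 2.25: h = 66.609375 > 0 → [2.25, 5]
midpoint 3.625: h = 21.427734 > 0 → [3.625, 5]
midpoint 4.3125: h = -21.2805 < 0 → [3.625, 4.3125]
midpoint 3.96875: h = 1.9532 > 0 → [3.96875, 4.3125]
midpoint 4.140625: h = -9.1786 < 0 → [3.96875, 4.140625]
midpoint 4.0546875: h = -3.4933 < 0 → [3.96875, 4.0546875]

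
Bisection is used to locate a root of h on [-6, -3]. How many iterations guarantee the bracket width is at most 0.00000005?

26

Width after n steps is 3/2^n. Need 2^n ≥ 3/0.00000005 = 60000000.
2^25 = 33554432 < 60000000 ≤ 2^26 = 67108864, so n = 26.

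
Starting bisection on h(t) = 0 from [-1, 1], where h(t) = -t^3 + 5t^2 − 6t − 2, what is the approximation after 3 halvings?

-0.25

h(0) = -2 < 0, so the root lies in [-1, 0]
h(-0.5) = 2.375 > 0, so the root lies in [-0.5, 0]
h(-0.25) = -0.171875 < 0, so the root lies in [-0.5, -0.25]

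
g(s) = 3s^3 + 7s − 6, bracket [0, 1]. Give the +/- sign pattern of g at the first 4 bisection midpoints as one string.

m = 0.5, g(m) = -2.125 (−); new bracket [0.5, 1]
m = 0.75, g(m) = 0.515625 (+); new bracket [0.5, 0.75]
m = 0.625, g(m) = -0.892578 (−); new bracket [0.625, 0.75]
m = 0.6875, g(m) = -0.2126 (−); new bracket [0.6875, 0.75]

-+--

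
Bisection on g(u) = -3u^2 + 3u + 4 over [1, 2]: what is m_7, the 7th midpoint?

1.7578125

m = 1.5, g(m) = 1.75 (+); new bracket [1.5, 2]
m = 1.75, g(m) = 0.0625 (+); new bracket [1.75, 2]
m = 1.875, g(m) = -0.921875 (−); new bracket [1.75, 1.875]
m = 1.8125, g(m) = -0.418 (−); new bracket [1.75, 1.8125]
m = 1.78125, g(m) = -0.1748 (−); new bracket [1.75, 1.78125]
m = 1.765625, g(m) = -0.0554 (−); new bracket [1.75, 1.765625]
m = 1.7578125, g(m) = 0.0037 (+); new bracket [1.7578125, 1.765625]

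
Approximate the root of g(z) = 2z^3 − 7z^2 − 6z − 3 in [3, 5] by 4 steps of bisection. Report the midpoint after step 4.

4.375

z = 4 gives g = -11, negative; keep [4, 5]
z = 4.5 gives g = 10.5, positive; keep [4, 4.5]
z = 4.25 gives g = -1.40625, negative; keep [4.25, 4.5]
z = 4.375 gives g = 4.2461, positive; keep [4.25, 4.375]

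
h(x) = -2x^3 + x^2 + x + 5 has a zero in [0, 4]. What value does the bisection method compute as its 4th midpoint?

1.75

x = 2 gives h = -5, negative; keep [0, 2]
x = 1 gives h = 5, positive; keep [1, 2]
x = 1.5 gives h = 2, positive; keep [1.5, 2]
x = 1.75 gives h = -0.9062, negative; keep [1.5, 1.75]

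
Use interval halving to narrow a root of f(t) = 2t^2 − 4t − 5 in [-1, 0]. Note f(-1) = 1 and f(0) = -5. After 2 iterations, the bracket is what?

m = -0.5, f(m) = -2.5 (−); new bracket [-1, -0.5]
m = -0.75, f(m) = -0.875 (−); new bracket [-1, -0.75]

[-1, -0.75]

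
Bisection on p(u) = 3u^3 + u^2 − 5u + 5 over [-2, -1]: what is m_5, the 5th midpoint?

m = -1.5, p(m) = 4.625 (+); new bracket [-2, -1.5]
m = -1.75, p(m) = 0.734375 (+); new bracket [-2, -1.75]
m = -1.875, p(m) = -1.884766 (−); new bracket [-1.875, -1.75]
m = -1.8125, p(m) = -0.5154 (−); new bracket [-1.8125, -1.75]
m = -1.78125, p(m) = 0.1242 (+); new bracket [-1.8125, -1.78125]

-1.78125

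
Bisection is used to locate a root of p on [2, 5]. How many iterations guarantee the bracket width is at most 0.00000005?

Width after n steps is 3/2^n. Need 2^n ≥ 3/0.00000005 = 60000000.
2^25 = 33554432 < 60000000 ≤ 2^26 = 67108864, so n = 26.

26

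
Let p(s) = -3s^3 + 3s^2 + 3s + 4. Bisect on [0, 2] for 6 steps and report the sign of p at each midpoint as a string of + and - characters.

++++--

midpoint 1: p = 7 > 0 → [1, 2]
midpoint 1.5: p = 5.125 > 0 → [1.5, 2]
midpoint 1.75: p = 2.359375 > 0 → [1.75, 2]
midpoint 1.875: p = 0.3965 > 0 → [1.875, 2]
midpoint 1.9375: p = -0.7454 < 0 → [1.875, 1.9375]
midpoint 1.90625: p = -0.1606 < 0 → [1.875, 1.90625]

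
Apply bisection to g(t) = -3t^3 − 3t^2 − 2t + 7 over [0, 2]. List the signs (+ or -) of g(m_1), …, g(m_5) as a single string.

-++++

midpoint 1: g = -1 < 0 → [0, 1]
midpoint 0.5: g = 4.875 > 0 → [0.5, 1]
midpoint 0.75: g = 2.546875 > 0 → [0.75, 1]
midpoint 0.875: g = 0.9434 > 0 → [0.875, 1]
midpoint 0.9375: g = 0.0164 > 0 → [0.9375, 1]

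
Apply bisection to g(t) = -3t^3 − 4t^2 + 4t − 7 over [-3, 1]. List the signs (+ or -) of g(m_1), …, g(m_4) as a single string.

g(-1) = -12 < 0, so the root lies in [-3, -1]
g(-2) = -7 < 0, so the root lies in [-3, -2]
g(-2.5) = 4.875 > 0, so the root lies in [-2.5, -2]
g(-2.25) = -2.0781 < 0, so the root lies in [-2.5, -2.25]

--+-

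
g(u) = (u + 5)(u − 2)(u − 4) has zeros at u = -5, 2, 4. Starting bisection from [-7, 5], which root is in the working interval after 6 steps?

m = -1, g(m) = 60 (+); new bracket [-7, -1]
m = -4, g(m) = 48 (+); new bracket [-7, -4]
m = -5.5, g(m) = -35.625 (−); new bracket [-5.5, -4]
m = -4.75, g(m) = 14.7656 (+); new bracket [-5.5, -4.75]
m = -5.125, g(m) = -8.127 (−); new bracket [-5.125, -4.75]
m = -4.9375, g(m) = 3.8752 (+); new bracket [-5.125, -4.9375]

-5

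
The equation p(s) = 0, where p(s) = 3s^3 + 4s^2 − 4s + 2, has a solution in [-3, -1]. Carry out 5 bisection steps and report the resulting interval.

[-2.125, -2.0625]

midpoint -2: p = 2 > 0 → [-3, -2]
midpoint -2.5: p = -9.875 < 0 → [-2.5, -2]
midpoint -2.25: p = -2.921875 < 0 → [-2.25, -2]
midpoint -2.125: p = -0.2246 < 0 → [-2.125, -2]
midpoint -2.0625: p = 0.9446 > 0 → [-2.125, -2.0625]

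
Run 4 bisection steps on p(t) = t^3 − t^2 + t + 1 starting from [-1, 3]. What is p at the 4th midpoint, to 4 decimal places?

-0.7344

t = 1 gives p = 2, positive; keep [-1, 1]
t = 0 gives p = 1, positive; keep [-1, 0]
t = -0.5 gives p = 0.125, positive; keep [-1, -0.5]
t = -0.75 gives p = -0.7344, negative; keep [-0.75, -0.5]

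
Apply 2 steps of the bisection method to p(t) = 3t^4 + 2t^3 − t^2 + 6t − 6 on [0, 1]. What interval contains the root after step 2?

p(0.5) = -2.8125 < 0, so the root lies in [0.5, 1]
p(0.75) = -0.269531 < 0, so the root lies in [0.75, 1]

[0.75, 1]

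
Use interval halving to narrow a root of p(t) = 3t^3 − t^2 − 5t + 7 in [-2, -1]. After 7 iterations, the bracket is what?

[-1.609375, -1.6015625]

m = -1.5, p(m) = 2.125 (+); new bracket [-2, -1.5]
m = -1.75, p(m) = -3.390625 (−); new bracket [-1.75, -1.5]
m = -1.625, p(m) = -0.388672 (−); new bracket [-1.625, -1.5]
m = -1.5625, p(m) = 0.927 (+); new bracket [-1.625, -1.5625]
m = -1.59375, p(m) = 0.2841 (+); new bracket [-1.625, -1.59375]
m = -1.609375, p(m) = -0.0485 (−); new bracket [-1.609375, -1.59375]
m = -1.6015625, p(m) = 0.1188 (+); new bracket [-1.609375, -1.6015625]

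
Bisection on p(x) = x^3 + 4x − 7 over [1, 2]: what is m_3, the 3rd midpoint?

1.375

x = 1.5 gives p = 2.375, positive; keep [1, 1.5]
x = 1.25 gives p = -0.046875, negative; keep [1.25, 1.5]
x = 1.375 gives p = 1.099609, positive; keep [1.25, 1.375]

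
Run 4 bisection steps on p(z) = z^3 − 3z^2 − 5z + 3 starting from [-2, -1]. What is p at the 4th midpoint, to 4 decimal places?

midpoint -1.5: p = 0.375 > 0 → [-2, -1.5]
midpoint -1.75: p = -2.796875 < 0 → [-1.75, -1.5]
midpoint -1.625: p = -1.087891 < 0 → [-1.625, -1.5]
midpoint -1.5625: p = -0.3264 < 0 → [-1.5625, -1.5]

-0.3264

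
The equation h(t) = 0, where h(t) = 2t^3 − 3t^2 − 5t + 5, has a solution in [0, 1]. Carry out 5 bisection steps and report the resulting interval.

[0.8125, 0.84375]

midpoint 0.5: h = 2 > 0 → [0.5, 1]
midpoint 0.75: h = 0.40625 > 0 → [0.75, 1]
midpoint 0.875: h = -0.332031 < 0 → [0.75, 0.875]
midpoint 0.8125: h = 0.0298 > 0 → [0.8125, 0.875]
midpoint 0.84375: h = -0.1531 < 0 → [0.8125, 0.84375]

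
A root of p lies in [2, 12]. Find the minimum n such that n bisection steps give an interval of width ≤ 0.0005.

15

Width after n steps is 10/2^n. Need 2^n ≥ 10/0.0005 = 20000.
2^14 = 16384 < 20000 ≤ 2^15 = 32768, so n = 15.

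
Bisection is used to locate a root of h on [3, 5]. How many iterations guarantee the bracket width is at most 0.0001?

15

Width after n steps is 2/2^n. Need 2^n ≥ 2/0.0001 = 20000.
2^14 = 16384 < 20000 ≤ 2^15 = 32768, so n = 15.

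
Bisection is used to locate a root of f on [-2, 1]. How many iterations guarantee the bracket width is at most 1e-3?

12

Width after n steps is 3/2^n. Need 2^n ≥ 3/1e-3 = 3000.
2^11 = 2048 < 3000 ≤ 2^12 = 4096, so n = 12.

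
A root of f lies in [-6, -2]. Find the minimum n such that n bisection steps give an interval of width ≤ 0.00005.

Width after n steps is 4/2^n. Need 2^n ≥ 4/0.00005 = 80000.
2^16 = 65536 < 80000 ≤ 2^17 = 131072, so n = 17.

17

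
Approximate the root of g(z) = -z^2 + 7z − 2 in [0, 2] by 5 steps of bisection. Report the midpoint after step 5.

0.3125

g(1) = 4 > 0, so the root lies in [0, 1]
g(0.5) = 1.25 > 0, so the root lies in [0, 0.5]
g(0.25) = -0.3125 < 0, so the root lies in [0.25, 0.5]
g(0.375) = 0.4844 > 0, so the root lies in [0.25, 0.375]
g(0.3125) = 0.0898 > 0, so the root lies in [0.25, 0.3125]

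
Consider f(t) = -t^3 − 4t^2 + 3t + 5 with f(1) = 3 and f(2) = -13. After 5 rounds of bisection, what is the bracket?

[1.28125, 1.3125]

midpoint 1.5: f = -2.875 < 0 → [1, 1.5]
midpoint 1.25: f = 0.546875 > 0 → [1.25, 1.5]
midpoint 1.375: f = -1.037109 < 0 → [1.25, 1.375]
midpoint 1.3125: f = -0.2141 < 0 → [1.25, 1.3125]
midpoint 1.28125: f = 0.174 > 0 → [1.28125, 1.3125]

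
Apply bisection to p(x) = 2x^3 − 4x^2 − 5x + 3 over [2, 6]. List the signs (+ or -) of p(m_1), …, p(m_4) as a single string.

++-+

x = 4 gives p = 47, positive; keep [2, 4]
x = 3 gives p = 6, positive; keep [2, 3]
x = 2.5 gives p = -3.25, negative; keep [2.5, 3]
x = 2.75 gives p = 0.5938, positive; keep [2.5, 2.75]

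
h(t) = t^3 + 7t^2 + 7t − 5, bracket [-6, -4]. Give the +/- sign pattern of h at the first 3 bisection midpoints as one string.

t = -5 gives h = 10, positive; keep [-6, -5]
t = -5.5 gives h = 1.875, positive; keep [-6, -5.5]
t = -5.75 gives h = -3.921875, negative; keep [-5.75, -5.5]

++-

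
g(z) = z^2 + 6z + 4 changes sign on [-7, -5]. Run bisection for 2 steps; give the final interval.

[-5.5, -5]

m = -6, g(m) = 4 (+); new bracket [-6, -5]
m = -5.5, g(m) = 1.25 (+); new bracket [-5.5, -5]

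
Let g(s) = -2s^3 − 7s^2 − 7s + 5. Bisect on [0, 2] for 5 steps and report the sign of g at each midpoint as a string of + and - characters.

g(1) = -11 < 0, so the root lies in [0, 1]
g(0.5) = -0.5 < 0, so the root lies in [0, 0.5]
g(0.25) = 2.78125 > 0, so the root lies in [0.25, 0.5]
g(0.375) = 1.2852 > 0, so the root lies in [0.375, 0.5]
g(0.4375) = 0.4302 > 0, so the root lies in [0.4375, 0.5]

--+++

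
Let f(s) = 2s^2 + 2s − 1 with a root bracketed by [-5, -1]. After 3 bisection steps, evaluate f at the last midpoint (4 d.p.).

s = -3 gives f = 11, positive; keep [-3, -1]
s = -2 gives f = 3, positive; keep [-2, -1]
s = -1.5 gives f = 0.5, positive; keep [-1.5, -1]

0.5000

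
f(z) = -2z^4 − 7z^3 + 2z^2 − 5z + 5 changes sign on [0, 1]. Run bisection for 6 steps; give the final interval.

z = 0.5 gives f = 2, positive; keep [0.5, 1]
z = 0.75 gives f = -1.210938, negative; keep [0.5, 0.75]
z = 0.625 gives f = 0.64209, positive; keep [0.625, 0.75]
z = 0.6875 gives f = -0.2137, negative; keep [0.625, 0.6875]
z = 0.65625 gives f = 0.2308, positive; keep [0.65625, 0.6875]
z = 0.671875 gives f = 0.0128, positive; keep [0.671875, 0.6875]

[0.671875, 0.6875]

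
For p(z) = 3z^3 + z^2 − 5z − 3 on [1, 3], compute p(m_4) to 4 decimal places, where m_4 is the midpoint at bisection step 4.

m = 2, p(m) = 15 (+); new bracket [1, 2]
m = 1.5, p(m) = 1.875 (+); new bracket [1, 1.5]
m = 1.25, p(m) = -1.828125 (−); new bracket [1.25, 1.5]
m = 1.375, p(m) = -0.1855 (−); new bracket [1.375, 1.5]

-0.1855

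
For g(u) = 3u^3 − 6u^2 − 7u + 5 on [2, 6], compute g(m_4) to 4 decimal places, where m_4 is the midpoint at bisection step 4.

2.7656

midpoint 4: g = 73 > 0 → [2, 4]
midpoint 3: g = 11 > 0 → [2, 3]
midpoint 2.5: g = -3.125 < 0 → [2.5, 3]
midpoint 2.75: g = 2.7656 > 0 → [2.5, 2.75]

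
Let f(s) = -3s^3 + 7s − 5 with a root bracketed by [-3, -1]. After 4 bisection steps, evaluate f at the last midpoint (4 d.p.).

1.6504

s = -2 gives f = 5, positive; keep [-2, -1]
s = -1.5 gives f = -5.375, negative; keep [-2, -1.5]
s = -1.75 gives f = -1.171875, negative; keep [-2, -1.75]
s = -1.875 gives f = 1.6504, positive; keep [-1.875, -1.75]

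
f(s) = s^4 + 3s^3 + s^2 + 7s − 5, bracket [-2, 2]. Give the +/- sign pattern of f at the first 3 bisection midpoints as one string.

-+-

midpoint 0: f = -5 < 0 → [0, 2]
midpoint 1: f = 7 > 0 → [0, 1]
midpoint 0.5: f = -0.8125 < 0 → [0.5, 1]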